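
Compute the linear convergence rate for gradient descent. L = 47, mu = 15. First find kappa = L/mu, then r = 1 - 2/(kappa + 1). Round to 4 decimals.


Step 1: Compute the condition number.
kappa = L/mu = 47/15 = 3.1333
Step 2: Compute the convergence rate.
r = 1 - 2/(kappa + 1) = 1 - 2*mu/(L + mu) = (L - mu)/(L + mu) = 32/62 = 0.5161


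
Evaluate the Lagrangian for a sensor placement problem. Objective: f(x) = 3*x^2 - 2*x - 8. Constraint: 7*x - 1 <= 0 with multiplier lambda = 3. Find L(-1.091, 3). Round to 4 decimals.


Step 1: Evaluate f(x).
f(-1.091) = 3*(-1.091)^2 - 2*(-1.091) - 8 = -2.2472
Step 2: Evaluate g(x).
g(-1.091) = 7*-1.091 - 1 = -8.637
Step 3: Compute Lagrangian.
L = -2.2472 + 3*-8.637 = -28.1582


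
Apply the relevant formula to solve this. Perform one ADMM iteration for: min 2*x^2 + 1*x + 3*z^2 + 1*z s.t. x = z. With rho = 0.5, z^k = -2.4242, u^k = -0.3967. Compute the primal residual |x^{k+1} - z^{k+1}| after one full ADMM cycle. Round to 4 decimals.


ADMM iteration with rho = 0.5, z^k = -2.4242, u^k = -0.3967
Step 1: x-update.
Minimize 2*x^2 + 1*x + (0.5/2)*(x + 2.4242 - 0.3967)^2
FOC: (2*2 + 0.5)*x = -1 + 0.5*(-2.4242 + 0.3967)
x^{k+1} = -0.4475
Step 2: z-update.
Minimize 3*z^2 + 1*z + (0.5/2)*(-0.4475 - z - 0.3967)^2
FOC: (2*3 + 0.5)*z = -1 + 0.5*(-0.4475 - 0.3967)
z^{k+1} = -0.2188
Step 3: u-update.
u^{k+1} = -0.3967 - 0.4475 + 0.2188 = -0.6254
Step 4: Primal residual = |-0.4475 + 0.2188| = 0.2287


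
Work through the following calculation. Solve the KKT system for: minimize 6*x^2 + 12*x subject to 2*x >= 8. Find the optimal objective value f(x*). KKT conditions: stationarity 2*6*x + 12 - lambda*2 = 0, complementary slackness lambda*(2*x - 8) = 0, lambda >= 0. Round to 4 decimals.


Step 1: Try lambda = 0 (constraint inactive).
x_unc = -12/(2*6) = -1.0
Check: 2*-1.0 = -2.0 < 8 -- violated!
Step 2: Constraint must be active: 2*x = 8
x* = 8/2 = 4.0
lambda = (2*6*4.0 + 12)/2 = 30.0
Step 3: Compute optimal value.
f(x*) = 6*4.0^2 + 12*4.0 = 144.0


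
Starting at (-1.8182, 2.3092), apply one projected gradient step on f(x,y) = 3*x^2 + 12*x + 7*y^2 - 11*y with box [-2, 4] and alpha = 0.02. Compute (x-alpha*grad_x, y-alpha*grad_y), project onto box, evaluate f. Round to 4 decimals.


Step 1: Compute gradient at (-1.8182, 2.3092).
grad_x = 2*3*-1.8182 + 12 = 1.0908
grad_y = 2*7*2.3092 - 11 = 21.3288
Step 2: Gradient step.
x_raw = -1.8182 - 0.02*1.0908 = -1.84
y_raw = 2.3092 - 0.02*21.3288 = 1.8826
Step 3: Project onto [-2, 4].
x_proj = clip(-1.84) = -1.84
y_proj = clip(1.8826) = 1.8826
Step 4: Evaluate f.
f(-1.84, 1.8826) = -7.8222


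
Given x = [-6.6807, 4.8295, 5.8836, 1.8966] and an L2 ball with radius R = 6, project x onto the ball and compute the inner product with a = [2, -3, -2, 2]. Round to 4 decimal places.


Step 1: Compute ||x|| (intermediates to 6 decimals).
||x|| = sqrt((-6.6807)^2 + 4.8295^2 + 5.8836^2 + 1.8966^2) = 10.303866
Step 2: Project.
Since ||x|| > R, scale = R/||x|| = 6/10.303866 = 0.582306, proj(x) = scale * x
proj(x) = [-3.890212, 2.812247, 3.426056, 1.104402]
Step 3: Dot product.
a^T * proj(x) = 2*(-3.890212) - 3*2.812247 - 2*3.426056 + 2*1.104402 = -20.8605


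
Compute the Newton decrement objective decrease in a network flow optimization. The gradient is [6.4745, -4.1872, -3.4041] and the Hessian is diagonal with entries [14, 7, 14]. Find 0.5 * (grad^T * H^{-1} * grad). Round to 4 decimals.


Step 1: H is diagonal, so H^(-1) * g = [0.4625, -0.5982, -0.2432].
Step 2: g^T H^(-1) g = sum_i g_i^2 / H_ii
  = (6.4745)^2/14 + (-4.1872)^2/7 + (-3.4041)^2/14
  = 2.9942 + 2.5047 + 0.8277 = 6.3266
Step 3: Objective decrease = 0.5 * g^T H^(-1) g = 3.1633


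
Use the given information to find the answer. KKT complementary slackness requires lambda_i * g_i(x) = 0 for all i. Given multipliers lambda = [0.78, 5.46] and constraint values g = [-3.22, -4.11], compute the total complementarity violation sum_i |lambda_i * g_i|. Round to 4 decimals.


KKT complementary slackness check:
lambda_1 * g_1 = 0.78 * -3.22 = -2.5116
lambda_2 * g_2 = 5.46 * -4.11 = -22.4406
Total violation = 2.5116 + 22.4406 = 24.9522


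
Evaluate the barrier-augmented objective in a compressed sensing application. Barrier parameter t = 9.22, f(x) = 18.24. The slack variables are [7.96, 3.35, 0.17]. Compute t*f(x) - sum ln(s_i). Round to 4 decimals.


Step 1: Compute log-barrier.
ln values: [2.0744, 1.209, -1.772]
phi = -(2.0744 + 1.209 - 1.772) = -1.5114
Step 2: Compute augmented objective.
t*f(x) = 9.22*18.24 = 168.1728
Total = 168.1728 - 1.5114 = 166.6614


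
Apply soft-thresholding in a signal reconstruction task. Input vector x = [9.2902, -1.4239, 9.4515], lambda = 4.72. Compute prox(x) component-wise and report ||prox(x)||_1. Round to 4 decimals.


Soft-thresholding with lambda = 4.72:
prox(9.2902) = sign(9.2902)*max(|9.2902| - 4.72, 0) = 4.5702
prox(-1.4239) = sign(-1.4239)*max(|-1.4239| - 4.72, 0) = 0.0
prox(9.4515) = sign(9.4515)*max(|9.4515| - 4.72, 0) = 4.7315
prox(x) = [4.5702, 0.0, 4.7315]
||prox(x)||_1 = 4.5702 + 0.0 + 4.7315 = 9.3017


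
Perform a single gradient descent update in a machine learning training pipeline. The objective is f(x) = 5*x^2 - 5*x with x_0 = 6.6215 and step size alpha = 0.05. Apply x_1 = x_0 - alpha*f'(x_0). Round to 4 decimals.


We compute the gradient at x_0 and apply the update.
f'(x) = 10*x - 5
f'(6.6215) = 10*6.6215 - 5 = 61.215
x_1 = 6.6215 - 0.05*61.215 = 3.5608


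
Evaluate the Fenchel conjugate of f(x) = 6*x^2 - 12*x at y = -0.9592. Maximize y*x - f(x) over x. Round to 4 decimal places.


f*(y) = sup_x {y*x - a*x^2 - b*x} = sup_x {(y-b)*x - a*x^2}
FOC: (y - b) - 2a*x = 0 => x* = (y - b)/(2a)
x* = (-0.9592 + 12)/(2*6) = 0.9201
f*(-0.9592) = (y-b)^2/(4a) = (-0.9592 + 12)^2/(4*6)
= 121.8993/24 = 5.0791


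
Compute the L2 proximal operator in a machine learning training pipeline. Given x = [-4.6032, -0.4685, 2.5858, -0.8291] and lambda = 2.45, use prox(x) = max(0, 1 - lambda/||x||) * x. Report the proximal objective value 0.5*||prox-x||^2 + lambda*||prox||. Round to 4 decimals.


Step 1: Compute ||x||.
||x|| = 5.365
Step 2: Compute scaling factor.
scale = max(0, 1 - 2.45/5.365) = 0.5433
Step 3: prox(x) = [-2.5011, -0.2546, 1.4049, -0.4505]
||prox(x)|| = 2.915
Step 4: Proximal objective.
0.5*||prox-x||^2 = 3.0013
lambda*||prox|| = 7.1418
Total = 10.1429


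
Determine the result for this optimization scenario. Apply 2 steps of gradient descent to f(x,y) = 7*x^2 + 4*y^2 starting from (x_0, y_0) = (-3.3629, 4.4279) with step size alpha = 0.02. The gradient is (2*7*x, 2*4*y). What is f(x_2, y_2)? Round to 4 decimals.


Gradient descent on f(x,y) = 7*x^2 + 4*y^2.
Starting point: (-3.3629, 4.4279), alpha = 0.02
Step 1: grad_x = 2*7*-3.3629 = -47.0806, grad_y = 2*4*4.4279 = 35.4232
  x_1 = -3.3629 - 0.02*-47.0806 = -2.4213
  y_1 = 4.4279 - 0.02*35.4232 = 3.7194
Step 2: grad_x = 2*7*-2.4213 = -33.898, grad_y = 2*4*3.7194 = 29.7555
  x_2 = -2.4213 - 0.02*-33.898 = -1.7433
  y_2 = 3.7194 - 0.02*29.7555 = 3.1243
f(-1.7433, 3.1243) = 7*(-1.7433)^2 + 4*3.1243^2 = 60.32


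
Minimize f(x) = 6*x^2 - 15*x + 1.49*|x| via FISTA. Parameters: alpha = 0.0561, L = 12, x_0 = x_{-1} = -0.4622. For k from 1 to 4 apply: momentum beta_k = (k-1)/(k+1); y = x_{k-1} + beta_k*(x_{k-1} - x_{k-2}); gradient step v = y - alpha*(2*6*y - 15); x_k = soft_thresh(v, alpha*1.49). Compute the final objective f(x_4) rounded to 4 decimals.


FISTA on f(x) = 6*x^2 - 15*x + 1.49*|x|
L = 12, alpha = 0.0561
Iteration 1: beta = 0.0, y = -0.4622 + 0.0*(-0.4622 + 0.4622) = -0.4622
  grad(y) = -20.5464, v = y - alpha*grad = 0.6905
  prox(v) = soft_thresh(0.6905, 0.0836) = 0.6069
Iteration 2: beta = 0.3333, y = 0.6069 + 0.3333*(0.6069 + 0.4622) = 0.9632
  grad(y) = -3.4414, v = y - alpha*grad = 1.1563
  prox(v) = soft_thresh(1.1563, 0.0836) = 1.0727
Iteration 3: beta = 0.5, y = 1.0727 + 0.5*(1.0727 - 0.6069) = 1.3056
  grad(y) = 0.6673, v = y - alpha*grad = 1.2682
  prox(v) = soft_thresh(1.2682, 0.0836) = 1.1846
Iteration 4: beta = 0.6, y = 1.1846 + 0.6*(1.1846 - 1.0727) = 1.2517
  grad(y) = 0.0206, v = y - alpha*grad = 1.2506
  prox(v) = soft_thresh(1.2506, 0.0836) = 1.167
f(x_4) = 6*1.167^2 - 15*1.167 + 1.49*|1.167| = -7.5948


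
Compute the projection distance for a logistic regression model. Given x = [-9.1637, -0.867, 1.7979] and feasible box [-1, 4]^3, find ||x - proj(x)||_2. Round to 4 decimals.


Project each component onto [-1, 4].
clip(-9.1637) = -1.0, clip(-0.867) = -0.867, clip(1.7979) = 1.7979
Projection = [-1.0, -0.867, 1.7979]
Squared diffs: [66.646, 0.0, 0.0]
Distance = sqrt(66.646) = 8.1637


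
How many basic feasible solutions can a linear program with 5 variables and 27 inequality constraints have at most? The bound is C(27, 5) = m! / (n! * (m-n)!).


Each vertex corresponds to some choice of n active constraints out of m, so the number of vertices is at most C(m, n) = m! / (n!(m-n)!).
m = 27, n = 5
Numerator: 27 * 26 * 25 * 24 * 23
Denominator: 5! = 120
C(27, 5) = 80730


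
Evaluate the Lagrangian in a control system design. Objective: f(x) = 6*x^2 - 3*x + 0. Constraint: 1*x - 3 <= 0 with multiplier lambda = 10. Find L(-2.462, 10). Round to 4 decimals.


Step 1: Evaluate f(x).
f(-2.462) = 6*(-2.462)^2 - 3*(-2.462) + 0 = 43.7547
Step 2: Evaluate g(x).
g(-2.462) = 1*-2.462 - 3 = -5.462
Step 3: Compute Lagrangian.
L = 43.7547 + 10*-5.462 = -10.8653


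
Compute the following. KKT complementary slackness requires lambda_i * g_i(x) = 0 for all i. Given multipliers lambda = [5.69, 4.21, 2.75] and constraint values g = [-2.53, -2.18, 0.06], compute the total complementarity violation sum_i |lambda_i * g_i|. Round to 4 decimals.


KKT complementary slackness check:
lambda_1 * g_1 = 5.69 * -2.53 = -14.3957
lambda_2 * g_2 = 4.21 * -2.18 = -9.1778
lambda_3 * g_3 = 2.75 * 0.06 = 0.165
Total violation = 14.3957 + 9.1778 + 0.165 = 23.7385


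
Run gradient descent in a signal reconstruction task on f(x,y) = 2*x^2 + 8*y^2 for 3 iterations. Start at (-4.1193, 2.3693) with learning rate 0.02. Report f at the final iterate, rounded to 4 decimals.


Gradient descent on f(x,y) = 2*x^2 + 8*y^2.
Starting point: (-4.1193, 2.3693), alpha = 0.02
Step 1: grad_x = 2*2*-4.1193 = -16.4772, grad_y = 2*8*2.3693 = 37.9088
  x_1 = -4.1193 - 0.02*-16.4772 = -3.7898
  y_1 = 2.3693 - 0.02*37.9088 = 1.6111
Step 2: grad_x = 2*2*-3.7898 = -15.159, grad_y = 2*8*1.6111 = 25.778
  x_2 = -3.7898 - 0.02*-15.159 = -3.4866
  y_2 = 1.6111 - 0.02*25.778 = 1.0956
Step 3: grad_x = 2*2*-3.4866 = -13.9463, grad_y = 2*8*1.0956 = 17.529
  x_3 = -3.4866 - 0.02*-13.9463 = -3.2076
  y_3 = 1.0956 - 0.02*17.529 = 0.745
f(-3.2076, 0.745) = 2*(-3.2076)^2 + 8*0.745^2 = 25.018


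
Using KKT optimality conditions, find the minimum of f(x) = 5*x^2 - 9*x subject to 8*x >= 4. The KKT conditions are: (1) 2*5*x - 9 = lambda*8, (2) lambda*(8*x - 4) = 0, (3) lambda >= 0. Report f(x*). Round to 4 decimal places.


Step 1: Try lambda = 0 (constraint inactive).
Stationarity: 2*5*x - 9 = 0
x* = 9/(2*5) = 0.9
Check constraint: 8*0.9 = 7.2 >= 4 -- satisfied.
Step 2: Compute optimal value.
f(x*) = 5*0.9^2 - 9*0.9 = -4.05


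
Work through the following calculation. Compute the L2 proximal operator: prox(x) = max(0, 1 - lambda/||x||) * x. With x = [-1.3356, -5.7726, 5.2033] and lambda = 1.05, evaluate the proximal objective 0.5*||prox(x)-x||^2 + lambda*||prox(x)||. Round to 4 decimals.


Step 1: Compute ||x||.
||x|| = 7.8855
Step 2: Compute scaling factor.
scale = max(0, 1 - 1.05/7.8855) = 0.8668
Step 3: prox(x) = [-1.1578, -5.0039, 4.5105]
||prox(x)|| = 6.8355
Step 4: Proximal objective.
0.5*||prox-x||^2 = 0.5513
lambda*||prox|| = 7.1773
Total = 7.7285


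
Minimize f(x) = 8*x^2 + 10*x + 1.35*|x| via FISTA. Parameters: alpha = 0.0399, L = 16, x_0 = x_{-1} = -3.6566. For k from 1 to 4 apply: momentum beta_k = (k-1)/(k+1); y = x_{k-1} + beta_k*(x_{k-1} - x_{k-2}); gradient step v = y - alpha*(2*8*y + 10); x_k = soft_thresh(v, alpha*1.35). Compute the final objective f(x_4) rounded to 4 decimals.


FISTA on f(x) = 8*x^2 + 10*x + 1.35*|x|
L = 16, alpha = 0.0399
Iteration 1: beta = 0.0, y = -3.6566 + 0.0*(-3.6566 + 3.6566) = -3.6566
  grad(y) = -48.5056, v = y - alpha*grad = -1.7212
  prox(v) = soft_thresh(-1.7212, 0.0539) = -1.6674
Iteration 2: beta = 0.3333, y = -1.6674 + 0.3333*(-1.6674 + 3.6566) = -1.0043
  grad(y) = -6.0685, v = y - alpha*grad = -0.7621
  prox(v) = soft_thresh(-0.7621, 0.0539) = -0.7083
Iteration 3: beta = 0.5, y = -0.7083 + 0.5*(-0.7083 + 1.6674) = -0.2287
  grad(y) = 6.3401, v = y - alpha*grad = -0.4817
  prox(v) = soft_thresh(-0.4817, 0.0539) = -0.4278
Iteration 4: beta = 0.6, y = -0.4278 + 0.6*(-0.4278 + 0.7083) = -0.2596
  grad(y) = 5.8466, v = y - alpha*grad = -0.4929
  prox(v) = soft_thresh(-0.4929, 0.0539) = -0.439
f(x_4) = 8*(-0.439)^2 + 10*(-0.439) + 1.35*|-0.439| = -2.2556


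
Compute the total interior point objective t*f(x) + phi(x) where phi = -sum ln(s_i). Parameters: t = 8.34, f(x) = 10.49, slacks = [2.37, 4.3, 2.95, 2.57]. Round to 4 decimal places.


Step 1: Compute log-barrier.
ln values: [0.8629, 1.4586, 1.0818, 0.9439]
phi = -(0.8629 + 1.4586 + 1.0818 + 0.9439) = -4.3472
Step 2: Compute augmented objective.
t*f(x) = 8.34*10.49 = 87.4866
Total = 87.4866 - 4.3472 = 83.1394


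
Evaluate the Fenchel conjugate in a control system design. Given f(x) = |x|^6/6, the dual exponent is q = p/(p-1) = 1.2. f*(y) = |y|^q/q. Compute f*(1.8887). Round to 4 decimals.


The conjugate exponent q satisfies 1/p + 1/q = 1.
p = 6, so q = 6/(6 - 1) = 1.2
|y|^q = 1.8887^1.2 = 2.1448
f*(1.8887) = 2.1448 / 1.2 = 1.7874


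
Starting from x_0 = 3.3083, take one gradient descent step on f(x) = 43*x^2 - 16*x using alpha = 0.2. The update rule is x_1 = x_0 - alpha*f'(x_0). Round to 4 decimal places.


We compute the gradient at x_0 and apply the update.
f'(x) = 86*x - 16
f'(3.3083) = 86*3.3083 - 16 = 268.5138
x_1 = 3.3083 - 0.2*268.5138 = -50.3945


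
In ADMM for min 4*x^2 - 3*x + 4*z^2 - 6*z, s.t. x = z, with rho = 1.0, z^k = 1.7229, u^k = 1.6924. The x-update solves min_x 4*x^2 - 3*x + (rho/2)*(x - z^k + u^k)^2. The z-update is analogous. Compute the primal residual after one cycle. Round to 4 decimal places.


ADMM iteration with rho = 1.0, z^k = 1.7229, u^k = 1.6924
Step 1: x-update.
Minimize 4*x^2 - 3*x + (1.0/2)*(x - 1.7229 + 1.6924)^2
FOC: (2*4 + 1.0)*x = 3 + 1.0*(1.7229 - 1.6924)
x^{k+1} = 0.3367
Step 2: z-update.
Minimize 4*z^2 - 6*z + (1.0/2)*(0.3367 - z + 1.6924)^2
FOC: (2*4 + 1.0)*z = 6 + 1.0*(0.3367 + 1.6924)
z^{k+1} = 0.8921
Step 3: u-update.
u^{k+1} = 1.6924 + 0.3367 - 0.8921 = 1.137
Step 4: Primal residual = |0.3367 - 0.8921| = 0.5554


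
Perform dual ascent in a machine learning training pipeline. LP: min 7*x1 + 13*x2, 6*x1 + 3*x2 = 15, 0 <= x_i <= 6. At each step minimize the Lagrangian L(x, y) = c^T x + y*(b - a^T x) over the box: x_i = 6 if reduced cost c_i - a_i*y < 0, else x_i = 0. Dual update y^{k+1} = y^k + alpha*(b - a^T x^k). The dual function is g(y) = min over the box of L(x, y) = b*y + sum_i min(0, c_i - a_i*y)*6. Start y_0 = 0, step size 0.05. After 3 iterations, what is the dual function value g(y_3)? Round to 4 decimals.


Dual ascent for LP: min 7*x1 + 13*x2, 6*x1 + 3*x2 = 15, 0 <= x_i <= 6
Step 1: y^k = 0.0, reduced costs: (7.0, 13.0)
  x^k = (0.0, 0.0), subgradient = b - a^T x = 15.0
  y^{k+1} = 0.0 + 0.05*15.0 = 0.75
Step 2: y^k = 0.75, reduced costs: (2.5, 10.75)
  x^k = (0.0, 0.0), subgradient = b - a^T x = 15.0
  y^{k+1} = 0.75 + 0.05*15.0 = 1.5
Step 3: y^k = 1.5, reduced costs: (-2.0, 8.5)
  x^k = (6.0, 0.0), subgradient = b - a^T x = -21.0
  y^{k+1} = 1.5 + 0.05*-21.0 = 0.45
Dual objective at y_3 = 0.45: reduced costs (4.3, 11.65), box minimizer x = (0.0, 0.0)
g(y_3) = b*y + (c1 - a1*y)*x1 + (c2 - a2*y)*x2 = 15*0.45 + 4.3*0.0 + 11.65*0.0 = 6.75 + 0.0 + 0.0 = 6.75


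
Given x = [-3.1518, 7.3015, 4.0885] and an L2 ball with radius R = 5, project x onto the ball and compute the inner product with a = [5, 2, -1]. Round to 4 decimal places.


Step 1: Compute ||x|| (intermediates to 6 decimals).
||x|| = sqrt((-3.1518)^2 + 7.3015^2 + 4.0885^2) = 8.942124
Step 2: Project.
Since ||x|| > R, scale = R/||x|| = 5/8.942124 = 0.559151, proj(x) = scale * x
proj(x) = [-1.762332, 4.082641, 2.286089]
Step 3: Dot product.
a^T * proj(x) = 5*(-1.762332) + 2*4.082641 - 1*2.286089 = -2.9325


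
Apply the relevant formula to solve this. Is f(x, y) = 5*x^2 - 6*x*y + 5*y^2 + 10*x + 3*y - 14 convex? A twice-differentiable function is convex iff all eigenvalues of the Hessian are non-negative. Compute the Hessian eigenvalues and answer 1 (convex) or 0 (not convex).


The Hessian of f(x,y) = 5*x^2 - 6*x*y + 5*y^2 + 10*x + 3*y - 14 is:
H = [[10, -6], [-6, 10]]
Trace = 10 + 10 = 20
Determinant = 10*10 - (-6)^2 = 64
Discriminant = (20)^2 - 4*64 = 144.0
Eigenvalues: lambda_1 = 4.0, lambda_2 = 16.0
The function is convex.

1


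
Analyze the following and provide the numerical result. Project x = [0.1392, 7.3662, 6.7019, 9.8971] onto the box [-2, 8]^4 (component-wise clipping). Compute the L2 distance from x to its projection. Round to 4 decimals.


Project each component onto [-2, 8].
clip(0.1392) = 0.1392, clip(7.3662) = 7.3662, clip(6.7019) = 6.7019, clip(9.8971) = 8.0
Projection = [0.1392, 7.3662, 6.7019, 8.0]
Squared diffs: [0.0, 0.0, 0.0, 3.599]
Distance = sqrt(3.599) = 1.8971


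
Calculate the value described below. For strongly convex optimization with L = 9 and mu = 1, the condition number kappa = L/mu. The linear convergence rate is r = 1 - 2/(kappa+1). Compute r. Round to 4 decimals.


Step 1: Compute the condition number.
kappa = L/mu = 9/1 = 9.0
Step 2: Compute the convergence rate.
r = 1 - 2/(kappa + 1) = 1 - 2*mu/(L + mu) = (L - mu)/(L + mu) = 8/10 = 0.8


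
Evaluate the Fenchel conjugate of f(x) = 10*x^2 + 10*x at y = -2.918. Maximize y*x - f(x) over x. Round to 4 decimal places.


f*(y) = sup_x {y*x - a*x^2 - b*x} = sup_x {(y-b)*x - a*x^2}
FOC: (y - b) - 2a*x = 0 => x* = (y - b)/(2a)
x* = (-2.918 - 10)/(2*10) = -0.6459
f*(-2.918) = (y-b)^2/(4a) = (-2.918 - 10)^2/(4*10)
= 166.8747/40 = 4.1719


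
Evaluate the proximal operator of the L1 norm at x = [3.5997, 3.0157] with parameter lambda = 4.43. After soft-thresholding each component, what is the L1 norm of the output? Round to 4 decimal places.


Soft-thresholding with lambda = 4.43:
prox(3.5997) = sign(3.5997)*max(|3.5997| - 4.43, 0) = 0.0
prox(3.0157) = sign(3.0157)*max(|3.0157| - 4.43, 0) = 0.0
prox(x) = [0.0, 0.0]
||prox(x)||_1 = 0.0 + 0.0 = 0.0


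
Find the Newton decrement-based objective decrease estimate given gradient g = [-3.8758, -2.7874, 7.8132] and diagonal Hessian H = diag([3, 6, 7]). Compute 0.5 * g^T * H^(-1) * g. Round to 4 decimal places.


Step 1: H is diagonal, so H^(-1) * g = [-1.2919, -0.4646, 1.1162].
Step 2: g^T H^(-1) g = sum_i g_i^2 / H_ii
  = (-3.8758)^2/3 + (-2.7874)^2/6 + (7.8132)^2/7
  = 5.0073 + 1.2949 + 8.7209 = 15.0231
Step 3: Objective decrease = 0.5 * g^T H^(-1) g = 7.5115


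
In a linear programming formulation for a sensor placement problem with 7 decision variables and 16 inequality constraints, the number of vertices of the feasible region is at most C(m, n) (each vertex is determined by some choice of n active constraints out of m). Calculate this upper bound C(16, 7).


Each vertex corresponds to some choice of n active constraints out of m, so the number of vertices is at most C(m, n) = m! / (n!(m-n)!).
m = 16, n = 7
Numerator: 16 * 15 * 14 * 13 * 12 * 11 * 10
Denominator: 7! = 5040
C(16, 7) = 11440


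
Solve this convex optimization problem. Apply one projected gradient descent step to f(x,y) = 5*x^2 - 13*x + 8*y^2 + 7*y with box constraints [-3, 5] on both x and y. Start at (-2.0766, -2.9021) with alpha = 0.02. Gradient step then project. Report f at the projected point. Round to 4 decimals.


Step 1: Compute gradient at (-2.0766, -2.9021).
grad_x = 2*5*-2.0766 - 13 = -33.766
grad_y = 2*8*-2.9021 + 7 = -39.4336
Step 2: Gradient step.
x_raw = -2.0766 - 0.02*-33.766 = -1.4013
y_raw = -2.9021 - 0.02*-39.4336 = -2.1134
Step 3: Project onto [-3, 5].
x_proj = clip(-1.4013) = -1.4013
y_proj = clip(-2.1134) = -2.1134
Step 4: Evaluate f.
f(-1.4013, -2.1134) = 48.9732


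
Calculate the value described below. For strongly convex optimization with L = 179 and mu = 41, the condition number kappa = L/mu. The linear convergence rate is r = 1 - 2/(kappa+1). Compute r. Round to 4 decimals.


Step 1: Compute the condition number.
kappa = L/mu = 179/41 = 4.3659
Step 2: Compute the convergence rate.
r = 1 - 2/(kappa + 1) = 1 - 2*mu/(L + mu) = (L - mu)/(L + mu) = 138/220 = 0.6273


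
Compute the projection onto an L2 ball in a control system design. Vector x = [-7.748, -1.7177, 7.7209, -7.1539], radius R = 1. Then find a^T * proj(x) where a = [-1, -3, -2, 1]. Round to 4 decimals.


Step 1: Compute ||x|| (intermediates to 6 decimals).
||x|| = sqrt((-7.748)^2 + (-1.7177)^2 + 7.7209^2 + (-7.1539)^2) = 13.182283
Step 2: Project.
Since ||x|| > R, scale = R/||x|| = 1/13.182283 = 0.075859, proj(x) = scale * x
proj(x) = [-0.587756, -0.130303, 0.5857, -0.542688]
Step 3: Dot product.
a^T * proj(x) = -1*(-0.587756) - 3*(-0.130303) - 2*0.5857 + 1*(-0.542688) = -0.7354


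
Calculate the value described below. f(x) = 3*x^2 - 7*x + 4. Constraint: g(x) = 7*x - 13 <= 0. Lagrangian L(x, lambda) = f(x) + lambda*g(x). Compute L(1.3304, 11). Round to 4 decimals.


Step 1: Evaluate f(x).
f(1.3304) = 3*1.3304^2 - 7*1.3304 + 4 = -0.0029
Step 2: Evaluate g(x).
g(1.3304) = 7*1.3304 - 13 = -3.6872
Step 3: Compute Lagrangian.
L = -0.0029 + 11*-3.6872 = -40.5621


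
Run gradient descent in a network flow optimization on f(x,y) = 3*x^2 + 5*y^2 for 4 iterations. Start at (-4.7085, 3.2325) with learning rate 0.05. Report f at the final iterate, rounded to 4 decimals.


Gradient descent on f(x,y) = 3*x^2 + 5*y^2.
Starting point: (-4.7085, 3.2325), alpha = 0.05
Step 1: grad_x = 2*3*-4.7085 = -28.251, grad_y = 2*5*3.2325 = 32.325
  x_1 = -4.7085 - 0.05*-28.251 = -3.296
  y_1 = 3.2325 - 0.05*32.325 = 1.6163
Step 2: grad_x = 2*3*-3.296 = -19.7757, grad_y = 2*5*1.6163 = 16.1625
  x_2 = -3.296 - 0.05*-19.7757 = -2.3072
  y_2 = 1.6163 - 0.05*16.1625 = 0.8081
Step 3: grad_x = 2*3*-2.3072 = -13.843, grad_y = 2*5*0.8081 = 8.0813
  x_3 = -2.3072 - 0.05*-13.843 = -1.615
  y_3 = 0.8081 - 0.05*8.0813 = 0.4041
Step 4: grad_x = 2*3*-1.615 = -9.6901, grad_y = 2*5*0.4041 = 4.0406
  x_4 = -1.615 - 0.05*-9.6901 = -1.1305
  y_4 = 0.4041 - 0.05*4.0406 = 0.202
f(-1.1305, 0.202) = 3*(-1.1305)^2 + 5*0.202^2 = 4.0382


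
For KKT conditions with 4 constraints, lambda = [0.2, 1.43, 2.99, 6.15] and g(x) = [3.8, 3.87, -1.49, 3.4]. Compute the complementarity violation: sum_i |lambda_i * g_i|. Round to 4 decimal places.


KKT complementary slackness check:
lambda_1 * g_1 = 0.2 * 3.8 = 0.76
lambda_2 * g_2 = 1.43 * 3.87 = 5.5341
lambda_3 * g_3 = 2.99 * -1.49 = -4.4551
lambda_4 * g_4 = 6.15 * 3.4 = 20.91
Total violation = 0.76 + 5.5341 + 4.4551 + 20.91 = 31.6592


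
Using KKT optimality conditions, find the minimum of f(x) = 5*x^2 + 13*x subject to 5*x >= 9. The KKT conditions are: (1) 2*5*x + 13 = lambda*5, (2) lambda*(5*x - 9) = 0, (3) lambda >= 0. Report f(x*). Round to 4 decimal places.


Step 1: Try lambda = 0 (constraint inactive).
x_unc = -13/(2*5) = -1.3
Check: 5*-1.3 = -6.5 < 9 -- violated!
Step 2: Constraint must be active: 5*x = 9
x* = 9/5 = 1.8
lambda = (2*5*1.8 + 13)/5 = 6.2
Step 3: Compute optimal value.
f(x*) = 5*1.8^2 + 13*1.8 = 39.6


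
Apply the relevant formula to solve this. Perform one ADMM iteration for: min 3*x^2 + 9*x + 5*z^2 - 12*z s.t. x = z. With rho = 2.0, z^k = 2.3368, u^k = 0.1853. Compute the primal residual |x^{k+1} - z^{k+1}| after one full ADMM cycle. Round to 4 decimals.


ADMM iteration with rho = 2.0, z^k = 2.3368, u^k = 0.1853
Step 1: x-update.
Minimize 3*x^2 + 9*x + (2.0/2)*(x - 2.3368 + 0.1853)^2
FOC: (2*3 + 2.0)*x = -9 + 2.0*(2.3368 - 0.1853)
x^{k+1} = -0.5871
Step 2: z-update.
Minimize 5*z^2 - 12*z + (2.0/2)*(-0.5871 - z + 0.1853)^2
FOC: (2*5 + 2.0)*z = 12 + 2.0*(-0.5871 + 0.1853)
z^{k+1} = 0.933
Step 3: u-update.
u^{k+1} = 0.1853 - 0.5871 - 0.933 = -1.3349
Step 4: Primal residual = |-0.5871 - 0.933| = 1.5202


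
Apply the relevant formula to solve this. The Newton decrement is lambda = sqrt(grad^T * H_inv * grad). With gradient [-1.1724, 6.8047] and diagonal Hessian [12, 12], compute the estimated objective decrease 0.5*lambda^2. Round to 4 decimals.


Step 1: H is diagonal, so H^(-1) * g = [-0.0977, 0.5671].
Step 2: g^T H^(-1) g = sum_i g_i^2 / H_ii
  = (-1.1724)^2/12 + (6.8047)^2/12
  = 0.1145 + 3.8587 = 3.9732
Step 3: Objective decrease = 0.5 * g^T H^(-1) g = 1.9866


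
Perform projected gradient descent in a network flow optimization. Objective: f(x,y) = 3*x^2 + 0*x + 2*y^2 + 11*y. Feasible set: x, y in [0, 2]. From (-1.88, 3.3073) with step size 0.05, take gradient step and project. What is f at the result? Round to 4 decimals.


Step 1: Compute gradient at (-1.88, 3.3073).
grad_x = 2*3*-1.88 + 0 = -11.28
grad_y = 2*2*3.3073 + 11 = 24.2292
Step 2: Gradient step.
x_raw = -1.88 - 0.05*-11.28 = -1.316
y_raw = 3.3073 - 0.05*24.2292 = 2.0958
Step 3: Project onto [0, 2].
x_proj = clip(-1.316) = 0.0
y_proj = clip(2.0958) = 2.0
Step 4: Evaluate f.
f(0.0, 2.0) = 30.0


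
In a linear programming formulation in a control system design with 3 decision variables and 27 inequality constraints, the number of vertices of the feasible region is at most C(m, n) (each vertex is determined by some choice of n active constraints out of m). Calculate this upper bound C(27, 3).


Each vertex corresponds to some choice of n active constraints out of m, so the number of vertices is at most C(m, n) = m! / (n!(m-n)!).
m = 27, n = 3
Numerator: 27 * 26 * 25
Denominator: 3! = 6
C(27, 3) = 2925


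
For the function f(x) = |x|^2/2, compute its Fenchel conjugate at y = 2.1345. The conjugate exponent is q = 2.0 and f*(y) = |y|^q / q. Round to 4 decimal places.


The conjugate exponent q satisfies 1/p + 1/q = 1.
p = 2, so q = 2/(2 - 1) = 2.0
|y|^q = 2.1345^2.0 = 4.5561
f*(2.1345) = 4.5561 / 2.0 = 2.278


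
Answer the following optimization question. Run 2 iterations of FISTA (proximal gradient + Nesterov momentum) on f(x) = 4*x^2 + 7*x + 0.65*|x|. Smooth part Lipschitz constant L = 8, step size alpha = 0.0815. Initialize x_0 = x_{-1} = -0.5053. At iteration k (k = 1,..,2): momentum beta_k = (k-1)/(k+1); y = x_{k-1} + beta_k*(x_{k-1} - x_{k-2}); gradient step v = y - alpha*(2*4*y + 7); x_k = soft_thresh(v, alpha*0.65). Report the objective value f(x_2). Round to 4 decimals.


FISTA on f(x) = 4*x^2 + 7*x + 0.65*|x|
L = 8, alpha = 0.0815
Iteration 1: beta = 0.0, y = -0.5053 + 0.0*(-0.5053 + 0.5053) = -0.5053
  grad(y) = 2.9576, v = y - alpha*grad = -0.7463
  prox(v) = soft_thresh(-0.7463, 0.053) = -0.6934
Iteration 2: beta = 0.3333, y = -0.6934 + 0.3333*(-0.6934 + 0.5053) = -0.7561
  grad(y) = 0.9515, v = y - alpha*grad = -0.8336
  prox(v) = soft_thresh(-0.8336, 0.053) = -0.7806
f(x_2) = 4*(-0.7806)^2 + 7*(-0.7806) + 0.65*|-0.7806| = -2.5195


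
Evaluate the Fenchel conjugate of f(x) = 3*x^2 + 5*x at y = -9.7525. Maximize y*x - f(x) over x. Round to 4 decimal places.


f*(y) = sup_x {y*x - a*x^2 - b*x} = sup_x {(y-b)*x - a*x^2}
FOC: (y - b) - 2a*x = 0 => x* = (y - b)/(2a)
x* = (-9.7525 - 5)/(2*3) = -2.4588
f*(-9.7525) = (y-b)^2/(4a) = (-9.7525 - 5)^2/(4*3)
= 217.6363/12 = 18.1364


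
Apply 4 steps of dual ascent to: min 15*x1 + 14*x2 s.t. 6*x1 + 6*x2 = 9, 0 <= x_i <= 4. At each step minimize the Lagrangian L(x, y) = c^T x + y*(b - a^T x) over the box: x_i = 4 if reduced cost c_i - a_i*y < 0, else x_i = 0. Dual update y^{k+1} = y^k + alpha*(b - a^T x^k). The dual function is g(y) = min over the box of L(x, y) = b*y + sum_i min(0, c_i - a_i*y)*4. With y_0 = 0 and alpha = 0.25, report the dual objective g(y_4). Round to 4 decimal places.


Dual ascent for LP: min 15*x1 + 14*x2, 6*x1 + 6*x2 = 9, 0 <= x_i <= 4
Step 1: y^k = 0.0, reduced costs: (15.0, 14.0)
  x^k = (0.0, 0.0), subgradient = b - a^T x = 9.0
  y^{k+1} = 0.0 + 0.25*9.0 = 2.25
Step 2: y^k = 2.25, reduced costs: (1.5, 0.5)
  x^k = (0.0, 0.0), subgradient = b - a^T x = 9.0
  y^{k+1} = 2.25 + 0.25*9.0 = 4.5
Step 3: y^k = 4.5, reduced costs: (-12.0, -13.0)
  x^k = (4.0, 4.0), subgradient = b - a^T x = -39.0
  y^{k+1} = 4.5 + 0.25*-39.0 = -5.25
Step 4: y^k = -5.25, reduced costs: (46.5, 45.5)
  x^k = (0.0, 0.0), subgradient = b - a^T x = 9.0
  y^{k+1} = -5.25 + 0.25*9.0 = -3.0
Dual objective at y_4 = -3.0: reduced costs (33.0, 32.0), box minimizer x = (0.0, 0.0)
g(y_4) = b*y + (c1 - a1*y)*x1 + (c2 - a2*y)*x2 = 9*(-3.0) + 33.0*0.0 + 32.0*0.0 = -27.0 + 0.0 + 0.0 = -27.0


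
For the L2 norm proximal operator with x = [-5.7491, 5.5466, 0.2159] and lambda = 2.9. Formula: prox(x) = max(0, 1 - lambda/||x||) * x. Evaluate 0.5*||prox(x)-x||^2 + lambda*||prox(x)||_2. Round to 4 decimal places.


Step 1: Compute ||x||.
||x|| = 7.9915
Step 2: Compute scaling factor.
scale = max(0, 1 - 2.9/7.9915) = 0.6371
Step 3: prox(x) = [-3.6628, 3.5338, 0.1376]
||prox(x)|| = 5.0915
Step 4: Proximal objective.
0.5*||prox-x||^2 = 4.205
lambda*||prox|| = 14.7654
Total = 18.9703


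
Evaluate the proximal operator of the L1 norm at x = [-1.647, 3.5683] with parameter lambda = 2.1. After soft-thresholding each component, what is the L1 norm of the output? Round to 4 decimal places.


Soft-thresholding with lambda = 2.1:
prox(-1.647) = sign(-1.647)*max(|-1.647| - 2.1, 0) = 0.0
prox(3.5683) = sign(3.5683)*max(|3.5683| - 2.1, 0) = 1.4683
prox(x) = [0.0, 1.4683]
||prox(x)||_1 = 0.0 + 1.4683 = 1.4683


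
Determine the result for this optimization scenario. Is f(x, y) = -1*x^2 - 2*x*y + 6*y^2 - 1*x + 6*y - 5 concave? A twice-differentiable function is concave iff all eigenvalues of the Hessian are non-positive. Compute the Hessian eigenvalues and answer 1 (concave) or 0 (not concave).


The Hessian of f(x,y) = -1*x^2 - 2*x*y + 6*y^2 - 1*x + 6*y - 5 is:
H = [[-2, -2], [-2, 12]]
Trace = -2 + 12 = 10
Determinant = -2*12 - (-2)^2 = -28
Discriminant = (10)^2 - 4*-28 = 212.0
Eigenvalues: lambda_1 = -2.2801, lambda_2 = 12.2801
The function is not concave.

0


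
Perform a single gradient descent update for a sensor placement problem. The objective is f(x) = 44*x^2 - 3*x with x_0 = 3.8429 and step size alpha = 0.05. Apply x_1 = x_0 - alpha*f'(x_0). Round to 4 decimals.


We compute the gradient at x_0 and apply the update.
f'(x) = 88*x - 3
f'(3.8429) = 88*3.8429 - 3 = 335.1752
x_1 = 3.8429 - 0.05*335.1752 = -12.9159


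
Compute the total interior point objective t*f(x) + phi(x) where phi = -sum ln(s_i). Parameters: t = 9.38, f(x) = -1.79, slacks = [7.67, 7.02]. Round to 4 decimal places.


Step 1: Compute log-barrier.
ln values: [2.0373, 1.9488]
phi = -(2.0373 + 1.9488) = -3.9861
Step 2: Compute augmented objective.
t*f(x) = 9.38*-1.79 = -16.7902
Total = -16.7902 - 3.9861 = -20.7763


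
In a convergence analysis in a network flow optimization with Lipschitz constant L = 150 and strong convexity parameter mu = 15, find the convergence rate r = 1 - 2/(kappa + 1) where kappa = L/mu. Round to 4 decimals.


Step 1: Compute the condition number.
kappa = L/mu = 150/15 = 10.0
Step 2: Compute the convergence rate.
r = 1 - 2/(kappa + 1) = 1 - 2*mu/(L + mu) = (L - mu)/(L + mu) = 135/165 = 0.8182


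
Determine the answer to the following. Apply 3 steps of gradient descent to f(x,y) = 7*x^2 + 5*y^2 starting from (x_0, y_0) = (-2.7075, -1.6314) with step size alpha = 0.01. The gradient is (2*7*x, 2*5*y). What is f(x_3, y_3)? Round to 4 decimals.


Gradient descent on f(x,y) = 7*x^2 + 5*y^2.
Starting point: (-2.7075, -1.6314), alpha = 0.01
Step 1: grad_x = 2*7*-2.7075 = -37.905, grad_y = 2*5*-1.6314 = -16.314
  x_1 = -2.7075 - 0.01*-37.905 = -2.3285
  y_1 = -1.6314 - 0.01*-16.314 = -1.4683
Step 2: grad_x = 2*7*-2.3285 = -32.5983, grad_y = 2*5*-1.4683 = -14.6826
  x_2 = -2.3285 - 0.01*-32.5983 = -2.0025
  y_2 = -1.4683 - 0.01*-14.6826 = -1.3214
Step 3: grad_x = 2*7*-2.0025 = -28.0345, grad_y = 2*5*-1.3214 = -13.2143
  x_3 = -2.0025 - 0.01*-28.0345 = -1.7221
  y_3 = -1.3214 - 0.01*-13.2143 = -1.1893
f(-1.7221, -1.1893) = 7*(-1.7221)^2 + 5*(-1.1893)^2 = 27.832


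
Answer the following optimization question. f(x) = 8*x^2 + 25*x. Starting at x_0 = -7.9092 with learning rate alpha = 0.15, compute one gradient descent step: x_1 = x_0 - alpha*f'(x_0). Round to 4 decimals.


We compute the gradient at x_0 and apply the update.
f'(x) = 16*x + 25
f'(-7.9092) = 16*-7.9092 + 25 = -101.5472
x_1 = -7.9092 - 0.15*-101.5472 = 7.3229


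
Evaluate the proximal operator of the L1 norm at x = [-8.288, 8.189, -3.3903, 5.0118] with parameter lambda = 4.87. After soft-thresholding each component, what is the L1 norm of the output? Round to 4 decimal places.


Soft-thresholding with lambda = 4.87:
prox(-8.288) = sign(-8.288)*max(|-8.288| - 4.87, 0) = -3.418
prox(8.189) = sign(8.189)*max(|8.189| - 4.87, 0) = 3.319
prox(-3.3903) = sign(-3.3903)*max(|-3.3903| - 4.87, 0) = 0.0
prox(5.0118) = sign(5.0118)*max(|5.0118| - 4.87, 0) = 0.1418
prox(x) = [-3.418, 3.319, 0.0, 0.1418]
||prox(x)||_1 = 3.418 + 3.319 + 0.0 + 0.1418 = 6.8788


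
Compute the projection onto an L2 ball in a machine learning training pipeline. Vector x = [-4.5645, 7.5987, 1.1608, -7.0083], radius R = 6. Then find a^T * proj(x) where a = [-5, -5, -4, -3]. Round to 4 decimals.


Step 1: Compute ||x|| (intermediates to 6 decimals).
||x|| = sqrt((-4.5645)^2 + 7.5987^2 + 1.1608^2 + (-7.0083)^2) = 11.359517
Step 2: Project.
Since ||x|| > R, scale = R/||x|| = 6/11.359517 = 0.528191, proj(x) = scale * x
proj(x) = [-2.410928, 4.013565, 0.613124, -3.701721]
Step 3: Dot product.
a^T * proj(x) = -5*(-2.410928) - 5*4.013565 - 4*0.613124 - 3*(-3.701721) = 0.6395


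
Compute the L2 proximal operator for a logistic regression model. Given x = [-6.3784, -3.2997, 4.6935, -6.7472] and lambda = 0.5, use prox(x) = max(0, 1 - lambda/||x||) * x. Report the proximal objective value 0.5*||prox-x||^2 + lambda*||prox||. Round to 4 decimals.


Step 1: Compute ||x||.
||x|| = 10.9145
Step 2: Compute scaling factor.
scale = max(0, 1 - 0.5/10.9145) = 0.9542
Step 3: prox(x) = [-6.0862, -3.1485, 4.4785, -6.4381]
||prox(x)|| = 10.4145
Step 4: Proximal objective.
0.5*||prox-x||^2 = 0.125
lambda*||prox|| = 5.2073
Total = 5.3322


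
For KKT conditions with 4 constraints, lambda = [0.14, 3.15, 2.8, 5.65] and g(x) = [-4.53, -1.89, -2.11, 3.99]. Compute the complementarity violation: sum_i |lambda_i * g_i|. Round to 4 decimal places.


KKT complementary slackness check:
lambda_1 * g_1 = 0.14 * -4.53 = -0.6342
lambda_2 * g_2 = 3.15 * -1.89 = -5.9535
lambda_3 * g_3 = 2.8 * -2.11 = -5.908
lambda_4 * g_4 = 5.65 * 3.99 = 22.5435
Total violation = 0.6342 + 5.9535 + 5.908 + 22.5435 = 35.0392


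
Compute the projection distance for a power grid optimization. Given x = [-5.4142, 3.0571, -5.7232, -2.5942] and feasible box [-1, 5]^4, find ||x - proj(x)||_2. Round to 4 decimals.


Project each component onto [-1, 5].
clip(-5.4142) = -1.0, clip(3.0571) = 3.0571, clip(-5.7232) = -1.0, clip(-2.5942) = -1.0
Projection = [-1.0, 3.0571, -1.0, -1.0]
Squared diffs: [19.4852, 0.0, 22.3086, 2.5415]
Distance = sqrt(44.3353) = 6.6585


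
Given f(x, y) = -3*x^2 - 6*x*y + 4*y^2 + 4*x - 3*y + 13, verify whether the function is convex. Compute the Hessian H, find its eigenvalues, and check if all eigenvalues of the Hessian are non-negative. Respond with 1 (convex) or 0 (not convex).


The Hessian of f(x,y) = -3*x^2 - 6*x*y + 4*y^2 + 4*x - 3*y + 13 is:
H = [[-6, -6], [-6, 8]]
Trace = -6 + 8 = 2
Determinant = -6*8 - (-6)^2 = -84
Discriminant = (2)^2 - 4*-84 = 340.0
Eigenvalues: lambda_1 = -8.2195, lambda_2 = 10.2195
The function is not convex.

0


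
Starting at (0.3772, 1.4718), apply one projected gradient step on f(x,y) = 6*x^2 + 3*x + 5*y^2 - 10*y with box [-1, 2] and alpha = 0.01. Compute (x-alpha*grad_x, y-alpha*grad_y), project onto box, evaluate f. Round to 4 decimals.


Step 1: Compute gradient at (0.3772, 1.4718).
grad_x = 2*6*0.3772 + 3 = 7.5264
grad_y = 2*5*1.4718 - 10 = 4.718
Step 2: Gradient step.
x_raw = 0.3772 - 0.01*7.5264 = 0.3019
y_raw = 1.4718 - 0.01*4.718 = 1.4246
Step 3: Project onto [-1, 2].
x_proj = clip(0.3019) = 0.3019
y_proj = clip(1.4246) = 1.4246
Step 4: Evaluate f.
f(0.3019, 1.4246) = -2.6457


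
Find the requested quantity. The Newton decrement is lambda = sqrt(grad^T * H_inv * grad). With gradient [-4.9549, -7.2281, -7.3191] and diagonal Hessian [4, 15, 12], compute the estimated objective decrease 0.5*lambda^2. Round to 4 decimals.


Step 1: H is diagonal, so H^(-1) * g = [-1.2387, -0.4819, -0.6099].
Step 2: g^T H^(-1) g = sum_i g_i^2 / H_ii
  = (-4.9549)^2/4 + (-7.2281)^2/15 + (-7.3191)^2/12
  = 6.1378 + 3.483 + 4.4641 = 14.0849
Step 3: Objective decrease = 0.5 * g^T H^(-1) g = 7.0424


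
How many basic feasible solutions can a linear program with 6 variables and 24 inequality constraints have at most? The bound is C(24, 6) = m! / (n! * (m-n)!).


Each vertex corresponds to some choice of n active constraints out of m, so the number of vertices is at most C(m, n) = m! / (n!(m-n)!).
m = 24, n = 6
Numerator: 24 * 23 * 22 * 21 * 20 * 19
Denominator: 6! = 720
C(24, 6) = 134596


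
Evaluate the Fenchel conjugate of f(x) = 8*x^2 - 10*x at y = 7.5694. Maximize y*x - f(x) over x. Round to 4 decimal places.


f*(y) = sup_x {y*x - a*x^2 - b*x} = sup_x {(y-b)*x - a*x^2}
FOC: (y - b) - 2a*x = 0 => x* = (y - b)/(2a)
x* = (7.5694 + 10)/(2*8) = 1.0981
f*(7.5694) = (y-b)^2/(4a) = (7.5694 + 10)^2/(4*8)
= 308.6838/32 = 9.6464


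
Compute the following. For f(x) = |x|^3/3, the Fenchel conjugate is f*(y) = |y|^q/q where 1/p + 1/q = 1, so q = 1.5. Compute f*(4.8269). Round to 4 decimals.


The conjugate exponent q satisfies 1/p + 1/q = 1.
p = 3, so q = 3/(3 - 1) = 1.5
|y|^q = 4.8269^1.5 = 10.6048
f*(4.8269) = 10.6048 / 1.5 = 7.0699


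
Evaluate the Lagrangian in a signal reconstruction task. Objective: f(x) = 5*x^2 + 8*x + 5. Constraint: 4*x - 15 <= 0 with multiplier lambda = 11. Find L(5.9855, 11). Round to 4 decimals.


Step 1: Evaluate f(x).
f(5.9855) = 5*5.9855^2 + 8*5.9855 + 5 = 232.0151
Step 2: Evaluate g(x).
g(5.9855) = 4*5.9855 - 15 = 8.942
Step 3: Compute Lagrangian.
L = 232.0151 + 11*8.942 = 330.3771


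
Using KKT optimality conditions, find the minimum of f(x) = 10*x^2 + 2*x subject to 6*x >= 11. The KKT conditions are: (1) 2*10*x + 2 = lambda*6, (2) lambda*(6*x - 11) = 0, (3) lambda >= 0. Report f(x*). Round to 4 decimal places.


Step 1: Try lambda = 0 (constraint inactive).
x_unc = -2/(2*10) = -0.1
Check: 6*-0.1 = -0.6 < 11 -- violated!
Step 2: Constraint must be active: 6*x = 11
x* = 11/6 = 1.8333 (rounded; the exact value 11/6 is used below)
lambda = (2*10*(11/6) + 2)/6 = 6.4444
Step 3: Compute optimal value.
f(x*) = 10*(11/6)^2 + 2*(11/6) = 37.2778


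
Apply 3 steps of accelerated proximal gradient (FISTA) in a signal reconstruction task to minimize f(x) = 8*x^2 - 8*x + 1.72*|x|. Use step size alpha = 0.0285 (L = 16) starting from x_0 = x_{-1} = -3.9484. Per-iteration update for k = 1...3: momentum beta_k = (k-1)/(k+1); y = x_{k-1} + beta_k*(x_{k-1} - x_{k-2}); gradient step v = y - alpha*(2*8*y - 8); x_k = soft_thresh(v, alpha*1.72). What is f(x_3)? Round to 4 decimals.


FISTA on f(x) = 8*x^2 - 8*x + 1.72*|x|
L = 16, alpha = 0.0285
Iteration 1: beta = 0.0, y = -3.9484 + 0.0*(-3.9484 + 3.9484) = -3.9484
  grad(y) = -71.1744, v = y - alpha*grad = -1.9199
  prox(v) = soft_thresh(-1.9199, 0.049) = -1.8709
Iteration 2: beta = 0.3333, y = -1.8709 + 0.3333*(-1.8709 + 3.9484) = -1.1784
  grad(y) = -26.8546, v = y - alpha*grad = -0.4131
  prox(v) = soft_thresh(-0.4131, 0.049) = -0.364
Iteration 3: beta = 0.5, y = -0.364 + 0.5*(-0.364 + 1.8709) = 0.3894
  grad(y) = -1.7696, v = y - alpha*grad = 0.4398
  prox(v) = soft_thresh(0.4398, 0.049) = 0.3908
f(x_3) = 8*0.3908^2 - 8*0.3908 + 1.72*|0.3908| = -1.2324


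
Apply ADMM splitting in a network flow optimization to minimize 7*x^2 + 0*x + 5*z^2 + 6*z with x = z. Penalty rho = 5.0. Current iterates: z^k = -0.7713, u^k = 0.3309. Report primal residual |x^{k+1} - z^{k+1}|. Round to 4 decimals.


ADMM iteration with rho = 5.0, z^k = -0.7713, u^k = 0.3309
Step 1: x-update.
Minimize 7*x^2 + 0*x + (5.0/2)*(x + 0.7713 + 0.3309)^2
FOC: (2*7 + 5.0)*x = 0 + 5.0*(-0.7713 - 0.3309)
x^{k+1} = -0.2901
Step 2: z-update.
Minimize 5*z^2 + 6*z + (5.0/2)*(-0.2901 - z + 0.3309)^2
FOC: (2*5 + 5.0)*z = -6 + 5.0*(-0.2901 + 0.3309)
z^{k+1} = -0.3864
Step 3: u-update.
u^{k+1} = 0.3309 - 0.2901 + 0.3864 = 0.4272
Step 4: Primal residual = |-0.2901 + 0.3864| = 0.0963
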